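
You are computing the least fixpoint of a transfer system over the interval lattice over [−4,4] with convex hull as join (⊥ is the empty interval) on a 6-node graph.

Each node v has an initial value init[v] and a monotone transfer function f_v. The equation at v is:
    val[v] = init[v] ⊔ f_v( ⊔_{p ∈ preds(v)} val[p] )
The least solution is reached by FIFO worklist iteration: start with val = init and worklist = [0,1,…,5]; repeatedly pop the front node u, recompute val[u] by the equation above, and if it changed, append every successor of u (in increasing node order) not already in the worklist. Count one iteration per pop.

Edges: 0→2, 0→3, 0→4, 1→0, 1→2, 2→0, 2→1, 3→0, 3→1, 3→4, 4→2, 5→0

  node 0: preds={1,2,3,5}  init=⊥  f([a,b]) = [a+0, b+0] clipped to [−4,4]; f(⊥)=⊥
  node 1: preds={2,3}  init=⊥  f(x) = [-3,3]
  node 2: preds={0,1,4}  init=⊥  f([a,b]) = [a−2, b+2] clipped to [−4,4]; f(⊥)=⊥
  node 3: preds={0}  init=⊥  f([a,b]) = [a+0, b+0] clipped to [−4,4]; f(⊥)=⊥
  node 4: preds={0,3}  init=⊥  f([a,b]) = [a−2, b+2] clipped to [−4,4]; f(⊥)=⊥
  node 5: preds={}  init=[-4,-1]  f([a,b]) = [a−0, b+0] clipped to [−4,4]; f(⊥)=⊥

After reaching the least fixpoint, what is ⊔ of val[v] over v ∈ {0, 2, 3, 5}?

[-4,4]

Iteration log — 14 steps:
  step 1. node 0  ⊔preds=[-4,-1]  new=[-4,-1]  old=⊥  +wl: 
  step 2. node 1  ⊔preds=⊥  new=[-3,3]  old=⊥  +wl: 0
  step 3. node 2  ⊔preds=[-4,3]  new=[-4,4]  old=⊥  +wl: 1
  step 4. node 3  ⊔preds=[-4,-1]  new=[-4,-1]  old=⊥  +wl: 
  step 5. node 4  ⊔preds=[-4,-1]  new=[-4,1]  old=⊥  +wl: 2
  step 6. node 5  ⊔preds=⊥  new=[-4,-1]  stable
  step 7. node 0  ⊔preds=[-4,4]  new=[-4,4]  old=[-4,-1]  +wl: 3,4
  step 8. node 1  ⊔preds=[-4,4]  new=[-3,3]  stable
  step 9. node 2  ⊔preds=[-4,4]  new=[-4,4]  stable
  step 10. node 3  ⊔preds=[-4,4]  new=[-4,4]  old=[-4,-1]  +wl: 0,1
  step 11. node 4  ⊔preds=[-4,4]  new=[-4,4]  old=[-4,1]  +wl: 2
  step 12. node 0  ⊔preds=[-4,4]  new=[-4,4]  stable
  step 13. node 1  ⊔preds=[-4,4]  new=[-3,3]  stable
  step 14. node 2  ⊔preds=[-4,4]  new=[-4,4]  stable

Least fixpoint reached:
  node 0: [-4,4]
  node 1: [-3,3]
  node 2: [-4,4]
  node 3: [-4,4]
  node 4: [-4,4]
  node 5: [-4,-1]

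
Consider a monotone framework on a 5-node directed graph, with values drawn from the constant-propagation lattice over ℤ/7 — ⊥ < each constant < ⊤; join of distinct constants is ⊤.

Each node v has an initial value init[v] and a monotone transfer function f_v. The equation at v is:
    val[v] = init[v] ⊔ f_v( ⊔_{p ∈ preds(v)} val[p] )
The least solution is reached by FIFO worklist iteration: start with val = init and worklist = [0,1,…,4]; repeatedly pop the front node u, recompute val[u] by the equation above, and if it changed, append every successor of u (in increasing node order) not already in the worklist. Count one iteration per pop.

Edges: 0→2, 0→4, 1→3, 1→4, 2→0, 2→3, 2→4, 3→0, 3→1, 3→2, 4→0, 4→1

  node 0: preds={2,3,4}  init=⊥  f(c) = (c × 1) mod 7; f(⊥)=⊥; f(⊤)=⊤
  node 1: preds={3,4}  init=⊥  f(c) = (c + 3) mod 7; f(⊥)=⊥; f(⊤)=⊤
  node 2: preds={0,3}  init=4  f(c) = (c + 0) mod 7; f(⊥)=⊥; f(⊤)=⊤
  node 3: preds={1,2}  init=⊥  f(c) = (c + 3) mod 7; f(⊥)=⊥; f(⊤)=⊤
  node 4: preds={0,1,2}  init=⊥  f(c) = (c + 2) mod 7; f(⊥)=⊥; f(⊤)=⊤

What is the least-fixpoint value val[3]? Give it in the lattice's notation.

Iteration log — 13 steps:
  step 1. node 0  ⊔preds=4  new=4  old=⊥  +wl: 
  step 2. node 1  ⊔preds=⊥  new=⊥  stable
  step 3. node 2  ⊔preds=4  new=4  stable
  step 4. node 3  ⊔preds=4  new=0  old=⊥  +wl: 0,1,2
  step 5. node 4  ⊔preds=4  new=6  old=⊥  +wl: 
  step 6. node 0  ⊔preds=⊤  new=⊤  old=4  +wl: 4
  step 7. node 1  ⊔preds=⊤  new=⊤  old=⊥  +wl: 3
  step 8. node 2  ⊔preds=⊤  new=⊤  old=4  +wl: 0
  step 9. node 4  ⊔preds=⊤  new=⊤  old=6  +wl: 1
  step 10. node 3  ⊔preds=⊤  new=⊤  old=0  +wl: 2
  step 11. node 0  ⊔preds=⊤  new=⊤  stable
  step 12. node 1  ⊔preds=⊤  new=⊤  stable
  step 13. node 2  ⊔preds=⊤  new=⊤  stable

Least fixpoint reached:
  node 0: ⊤
  node 1: ⊤
  node 2: ⊤
  node 3: ⊤
  node 4: ⊤

⊤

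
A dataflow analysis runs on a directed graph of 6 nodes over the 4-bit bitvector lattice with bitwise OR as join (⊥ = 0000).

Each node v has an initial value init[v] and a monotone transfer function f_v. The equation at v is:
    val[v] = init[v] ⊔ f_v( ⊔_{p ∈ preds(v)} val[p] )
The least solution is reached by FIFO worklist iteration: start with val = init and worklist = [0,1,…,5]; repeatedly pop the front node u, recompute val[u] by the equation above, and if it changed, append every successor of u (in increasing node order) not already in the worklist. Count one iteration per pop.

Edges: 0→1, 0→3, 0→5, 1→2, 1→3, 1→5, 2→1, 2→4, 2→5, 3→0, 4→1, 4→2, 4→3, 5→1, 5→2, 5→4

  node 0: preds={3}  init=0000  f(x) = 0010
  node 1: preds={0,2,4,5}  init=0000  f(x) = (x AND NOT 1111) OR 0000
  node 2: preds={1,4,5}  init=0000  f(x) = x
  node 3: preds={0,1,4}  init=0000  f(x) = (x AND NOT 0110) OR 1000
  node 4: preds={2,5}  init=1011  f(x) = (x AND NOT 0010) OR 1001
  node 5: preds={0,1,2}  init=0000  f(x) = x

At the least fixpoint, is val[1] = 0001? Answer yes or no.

no

Iteration log — 10 steps:
  step 1. node 0  ⊔preds=0000  new=0010  old=0000  +wl: 
  step 2. node 1  ⊔preds=1011  new=0000  stable
  step 3. node 2  ⊔preds=1011  new=1011  old=0000  +wl: 1
  step 4. node 3  ⊔preds=1011  new=1001  old=0000  +wl: 0
  step 5. node 4  ⊔preds=1011  new=1011  stable
  step 6. node 5  ⊔preds=1011  new=1011  old=0000  +wl: 2,4
  step 7. node 1  ⊔preds=1011  new=0000  stable
  step 8. node 0  ⊔preds=1001  new=0010  stable
  step 9. node 2  ⊔preds=1011  new=1011  stable
  step 10. node 4  ⊔preds=1011  new=1011  stable

Least fixpoint reached:
  node 0: 0010
  node 1: 0000
  node 2: 1011
  node 3: 1001
  node 4: 1011
  node 5: 1011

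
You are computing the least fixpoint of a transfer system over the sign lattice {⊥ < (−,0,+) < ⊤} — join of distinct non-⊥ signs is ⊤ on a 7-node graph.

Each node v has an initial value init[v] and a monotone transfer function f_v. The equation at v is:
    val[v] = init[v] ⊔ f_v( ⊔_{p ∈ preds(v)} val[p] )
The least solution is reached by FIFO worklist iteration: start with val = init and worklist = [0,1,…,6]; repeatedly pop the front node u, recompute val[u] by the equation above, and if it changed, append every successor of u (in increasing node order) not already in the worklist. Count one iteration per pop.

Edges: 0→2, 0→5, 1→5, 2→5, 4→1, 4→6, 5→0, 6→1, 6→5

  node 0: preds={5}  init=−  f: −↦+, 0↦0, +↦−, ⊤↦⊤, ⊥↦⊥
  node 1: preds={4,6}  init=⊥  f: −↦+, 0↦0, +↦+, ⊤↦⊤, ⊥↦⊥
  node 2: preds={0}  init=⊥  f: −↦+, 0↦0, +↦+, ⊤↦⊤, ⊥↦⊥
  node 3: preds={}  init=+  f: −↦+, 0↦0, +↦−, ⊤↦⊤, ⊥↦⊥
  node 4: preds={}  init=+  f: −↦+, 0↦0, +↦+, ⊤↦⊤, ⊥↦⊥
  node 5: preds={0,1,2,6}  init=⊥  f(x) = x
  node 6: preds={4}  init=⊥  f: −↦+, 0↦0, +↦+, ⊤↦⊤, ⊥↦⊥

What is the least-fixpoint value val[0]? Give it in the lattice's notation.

Iteration log — 12 steps:
  step 1. node 0  ⊔preds=⊥  new=−  stable
  step 2. node 1  ⊔preds=+  new=+  old=⊥  +wl: 
  step 3. node 2  ⊔preds=−  new=+  old=⊥  +wl: 
  step 4. node 3  ⊔preds=⊥  new=+  stable
  step 5. node 4  ⊔preds=⊥  new=+  stable
  step 6. node 5  ⊔preds=⊤  new=⊤  old=⊥  +wl: 0
  step 7. node 6  ⊔preds=+  new=+  old=⊥  +wl: 1,5
  step 8. node 0  ⊔preds=⊤  new=⊤  old=−  +wl: 2
  step 9. node 1  ⊔preds=+  new=+  stable
  step 10. node 5  ⊔preds=⊤  new=⊤  stable
  step 11. node 2  ⊔preds=⊤  new=⊤  old=+  +wl: 5
  step 12. node 5  ⊔preds=⊤  new=⊤  stable

Least fixpoint reached:
  node 0: ⊤
  node 1: +
  node 2: ⊤
  node 3: +
  node 4: +
  node 5: ⊤
  node 6: +

⊤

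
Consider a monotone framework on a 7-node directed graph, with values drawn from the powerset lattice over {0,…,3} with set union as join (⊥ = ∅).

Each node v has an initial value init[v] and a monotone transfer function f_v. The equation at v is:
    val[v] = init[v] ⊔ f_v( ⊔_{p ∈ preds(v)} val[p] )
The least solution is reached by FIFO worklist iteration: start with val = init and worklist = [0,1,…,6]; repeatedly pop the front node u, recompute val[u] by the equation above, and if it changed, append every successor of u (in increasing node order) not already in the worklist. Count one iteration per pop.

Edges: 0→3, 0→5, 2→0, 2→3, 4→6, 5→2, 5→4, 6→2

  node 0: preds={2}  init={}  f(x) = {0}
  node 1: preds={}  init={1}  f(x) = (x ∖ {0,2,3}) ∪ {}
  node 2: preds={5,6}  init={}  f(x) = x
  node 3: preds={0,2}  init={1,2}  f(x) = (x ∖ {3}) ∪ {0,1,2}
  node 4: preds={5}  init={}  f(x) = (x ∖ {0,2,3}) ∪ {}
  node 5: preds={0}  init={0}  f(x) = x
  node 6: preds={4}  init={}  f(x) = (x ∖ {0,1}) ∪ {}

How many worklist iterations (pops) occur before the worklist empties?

Iteration log — 8 steps:
  step 1. node 0  ⊔preds={}  new={0}  old={}  +wl: 
  step 2. node 1  ⊔preds={}  new={1}  stable
  step 3. node 2  ⊔preds={0}  new={0}  old={}  +wl: 0
  step 4. node 3  ⊔preds={0}  new={0,1,2}  old={1,2}  +wl: 
  step 5. node 4  ⊔preds={0}  new={}  stable
  step 6. node 5  ⊔preds={0}  new={0}  stable
  step 7. node 6  ⊔preds={}  new={}  stable
  step 8. node 0  ⊔preds={0}  new={0}  stable

Least fixpoint reached:
  node 0: {0}
  node 1: {1}
  node 2: {0}
  node 3: {0,1,2}
  node 4: {}
  node 5: {0}
  node 6: {}

8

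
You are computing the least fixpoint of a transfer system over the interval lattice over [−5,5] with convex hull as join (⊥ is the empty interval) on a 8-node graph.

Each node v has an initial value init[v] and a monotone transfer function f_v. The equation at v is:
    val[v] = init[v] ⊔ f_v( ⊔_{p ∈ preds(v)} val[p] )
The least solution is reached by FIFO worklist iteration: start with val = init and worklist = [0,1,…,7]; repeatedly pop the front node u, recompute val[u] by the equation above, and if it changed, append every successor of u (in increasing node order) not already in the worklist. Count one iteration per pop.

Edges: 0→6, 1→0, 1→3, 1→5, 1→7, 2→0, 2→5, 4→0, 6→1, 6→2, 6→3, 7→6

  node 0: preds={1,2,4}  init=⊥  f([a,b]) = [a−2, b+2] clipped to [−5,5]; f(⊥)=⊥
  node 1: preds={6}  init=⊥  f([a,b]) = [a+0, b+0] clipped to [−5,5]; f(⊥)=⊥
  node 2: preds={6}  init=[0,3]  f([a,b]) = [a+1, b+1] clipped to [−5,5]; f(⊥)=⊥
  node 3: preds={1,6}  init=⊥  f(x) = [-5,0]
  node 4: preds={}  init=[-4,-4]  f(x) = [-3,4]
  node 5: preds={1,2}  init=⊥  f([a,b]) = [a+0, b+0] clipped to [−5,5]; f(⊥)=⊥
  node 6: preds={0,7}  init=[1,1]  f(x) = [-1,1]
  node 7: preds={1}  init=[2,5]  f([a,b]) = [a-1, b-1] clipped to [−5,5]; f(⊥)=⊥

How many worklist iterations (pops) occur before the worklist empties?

Worklist (17 pops):
  #1 pop 0: in=[-4,3] → [-5,5] (was ⊥); enqueue []
  #2 pop 1: in=[1,1] → [1,1] (was ⊥); enqueue [0]
  #3 pop 2: in=[1,1] → [0,3] (no change)
  #4 pop 3: in=[1,1] → [-5,0] (was ⊥); enqueue []
  #5 pop 4: in=⊥ → [-4,4] (was [-4,-4]); enqueue []
  #6 pop 5: in=[0,3] → [0,3] (was ⊥); enqueue []
  #7 pop 6: in=[-5,5] → [-1,1] (was [1,1]); enqueue [1,2,3]
  #8 pop 7: in=[1,1] → [0,5] (was [2,5]); enqueue [6]
  #9 pop 0: in=[-4,4] → [-5,5] (no change)
  #10 pop 1: in=[-1,1] → [-1,1] (was [1,1]); enqueue [0,5,7]
  #11 pop 2: in=[-1,1] → [0,3] (no change)
  #12 pop 3: in=[-1,1] → [-5,0] (no change)
  #13 pop 6: in=[-5,5] → [-1,1] (no change)
  #14 pop 0: in=[-4,4] → [-5,5] (no change)
  #15 pop 5: in=[-1,3] → [-1,3] (was [0,3]); enqueue []
  #16 pop 7: in=[-1,1] → [-2,5] (was [0,5]); enqueue [6]
  #17 pop 6: in=[-5,5] → [-1,1] (no change)

Fixpoint:
  val[0] = [-5,5]
  val[1] = [-1,1]
  val[2] = [0,3]
  val[3] = [-5,0]
  val[4] = [-4,4]
  val[5] = [-1,3]
  val[6] = [-1,1]
  val[7] = [-2,5]

17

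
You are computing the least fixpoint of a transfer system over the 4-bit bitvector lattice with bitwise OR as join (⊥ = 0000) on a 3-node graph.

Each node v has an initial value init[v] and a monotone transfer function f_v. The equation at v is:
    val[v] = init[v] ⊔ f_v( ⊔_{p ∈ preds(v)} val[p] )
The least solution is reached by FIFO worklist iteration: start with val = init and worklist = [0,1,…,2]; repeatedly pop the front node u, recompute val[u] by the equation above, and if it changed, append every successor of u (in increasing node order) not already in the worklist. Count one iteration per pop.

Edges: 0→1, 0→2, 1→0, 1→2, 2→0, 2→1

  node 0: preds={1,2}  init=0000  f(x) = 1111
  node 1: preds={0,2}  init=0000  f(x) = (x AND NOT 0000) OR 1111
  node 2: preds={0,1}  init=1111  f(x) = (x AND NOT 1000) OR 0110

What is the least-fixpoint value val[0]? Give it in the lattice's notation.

Trace (4 dequeues):
  [1] u=0 | in 1111 | out 1111 | prev 0000 | push {}
  [2] u=1 | in 1111 | out 1111 | prev 0000 | push {0}
  [3] u=2 | in 1111 | out 1111 | ==
  [4] u=0 | in 1111 | out 1111 | ==

Converged values:
  [0] 1111
  [1] 1111
  [2] 1111

1111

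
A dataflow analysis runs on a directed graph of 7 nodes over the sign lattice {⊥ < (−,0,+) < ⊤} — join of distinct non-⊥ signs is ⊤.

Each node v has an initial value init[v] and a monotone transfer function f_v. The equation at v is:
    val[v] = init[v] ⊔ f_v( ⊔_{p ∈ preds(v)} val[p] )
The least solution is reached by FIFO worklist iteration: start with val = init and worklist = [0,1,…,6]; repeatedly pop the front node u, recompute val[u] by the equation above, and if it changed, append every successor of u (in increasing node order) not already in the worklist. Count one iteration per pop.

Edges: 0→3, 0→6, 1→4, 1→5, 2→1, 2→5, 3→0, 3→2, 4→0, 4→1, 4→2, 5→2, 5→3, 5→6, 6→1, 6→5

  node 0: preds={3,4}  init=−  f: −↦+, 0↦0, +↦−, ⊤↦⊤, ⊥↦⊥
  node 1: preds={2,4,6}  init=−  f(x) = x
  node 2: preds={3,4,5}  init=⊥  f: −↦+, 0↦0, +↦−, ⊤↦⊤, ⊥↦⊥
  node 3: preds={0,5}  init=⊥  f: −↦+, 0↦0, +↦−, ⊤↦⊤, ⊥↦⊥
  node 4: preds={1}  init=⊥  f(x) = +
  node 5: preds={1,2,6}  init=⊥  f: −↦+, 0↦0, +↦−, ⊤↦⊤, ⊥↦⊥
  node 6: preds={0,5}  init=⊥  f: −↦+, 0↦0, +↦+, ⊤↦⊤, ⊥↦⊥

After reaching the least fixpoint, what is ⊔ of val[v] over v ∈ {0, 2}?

⊤

Worklist (19 pops):
  #1 pop 0: in=⊥ → − (no change)
  #2 pop 1: in=⊥ → − (no change)
  #3 pop 2: in=⊥ → ⊥ (no change)
  #4 pop 3: in=− → + (was ⊥); enqueue [0,2]
  #5 pop 4: in=− → + (was ⊥); enqueue [1]
  #6 pop 5: in=− → + (was ⊥); enqueue [3]
  #7 pop 6: in=⊤ → ⊤ (was ⊥); enqueue [5]
  #8 pop 0: in=+ → − (no change)
  #9 pop 2: in=+ → − (was ⊥); enqueue []
  #10 pop 1: in=⊤ → ⊤ (was −); enqueue [4]
  #11 pop 3: in=⊤ → ⊤ (was +); enqueue [0,2]
  #12 pop 5: in=⊤ → ⊤ (was +); enqueue [3,6]
  #13 pop 4: in=⊤ → + (no change)
  #14 pop 0: in=⊤ → ⊤ (was −); enqueue []
  #15 pop 2: in=⊤ → ⊤ (was −); enqueue [1,5]
  #16 pop 3: in=⊤ → ⊤ (no change)
  #17 pop 6: in=⊤ → ⊤ (no change)
  #18 pop 1: in=⊤ → ⊤ (no change)
  #19 pop 5: in=⊤ → ⊤ (no change)

Fixpoint:
  val[0] = ⊤
  val[1] = ⊤
  val[2] = ⊤
  val[3] = ⊤
  val[4] = +
  val[5] = ⊤
  val[6] = ⊤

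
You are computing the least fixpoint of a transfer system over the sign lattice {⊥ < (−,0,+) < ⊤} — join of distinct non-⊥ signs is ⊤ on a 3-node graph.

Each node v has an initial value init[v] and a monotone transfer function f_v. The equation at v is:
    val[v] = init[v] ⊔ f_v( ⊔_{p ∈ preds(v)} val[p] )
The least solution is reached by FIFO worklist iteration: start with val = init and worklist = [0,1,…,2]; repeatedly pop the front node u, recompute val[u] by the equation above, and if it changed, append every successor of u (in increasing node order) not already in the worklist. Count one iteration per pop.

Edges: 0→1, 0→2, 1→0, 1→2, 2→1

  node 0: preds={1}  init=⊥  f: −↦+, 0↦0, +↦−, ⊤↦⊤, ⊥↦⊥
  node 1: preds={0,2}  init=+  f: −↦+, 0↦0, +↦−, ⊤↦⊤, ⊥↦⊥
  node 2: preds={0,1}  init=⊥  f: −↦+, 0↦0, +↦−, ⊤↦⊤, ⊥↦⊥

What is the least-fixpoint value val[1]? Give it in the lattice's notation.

Worklist (7 pops):
  #1 pop 0: in=+ → − (was ⊥); enqueue []
  #2 pop 1: in=− → + (no change)
  #3 pop 2: in=⊤ → ⊤ (was ⊥); enqueue [1]
  #4 pop 1: in=⊤ → ⊤ (was +); enqueue [0,2]
  #5 pop 0: in=⊤ → ⊤ (was −); enqueue [1]
  #6 pop 2: in=⊤ → ⊤ (no change)
  #7 pop 1: in=⊤ → ⊤ (no change)

Fixpoint:
  val[0] = ⊤
  val[1] = ⊤
  val[2] = ⊤

⊤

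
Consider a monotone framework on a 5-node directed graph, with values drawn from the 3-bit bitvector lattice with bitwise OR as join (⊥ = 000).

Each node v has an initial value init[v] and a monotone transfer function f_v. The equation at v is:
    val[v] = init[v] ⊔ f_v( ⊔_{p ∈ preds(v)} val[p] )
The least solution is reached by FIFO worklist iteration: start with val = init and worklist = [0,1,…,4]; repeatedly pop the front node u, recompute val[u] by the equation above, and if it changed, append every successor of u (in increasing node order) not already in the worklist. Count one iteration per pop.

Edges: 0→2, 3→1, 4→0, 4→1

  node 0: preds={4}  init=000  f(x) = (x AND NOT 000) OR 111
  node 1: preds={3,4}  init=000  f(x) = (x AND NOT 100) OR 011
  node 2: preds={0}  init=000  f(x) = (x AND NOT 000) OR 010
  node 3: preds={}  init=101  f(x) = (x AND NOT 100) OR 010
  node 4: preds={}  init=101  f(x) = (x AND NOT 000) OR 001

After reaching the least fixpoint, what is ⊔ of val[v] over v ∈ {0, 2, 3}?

111

Worklist (6 pops):
  #1 pop 0: in=101 → 111 (was 000); enqueue []
  #2 pop 1: in=101 → 011 (was 000); enqueue []
  #3 pop 2: in=111 → 111 (was 000); enqueue []
  #4 pop 3: in=000 → 111 (was 101); enqueue [1]
  #5 pop 4: in=000 → 101 (no change)
  #6 pop 1: in=111 → 011 (no change)

Fixpoint:
  val[0] = 111
  val[1] = 011
  val[2] = 111
  val[3] = 111
  val[4] = 101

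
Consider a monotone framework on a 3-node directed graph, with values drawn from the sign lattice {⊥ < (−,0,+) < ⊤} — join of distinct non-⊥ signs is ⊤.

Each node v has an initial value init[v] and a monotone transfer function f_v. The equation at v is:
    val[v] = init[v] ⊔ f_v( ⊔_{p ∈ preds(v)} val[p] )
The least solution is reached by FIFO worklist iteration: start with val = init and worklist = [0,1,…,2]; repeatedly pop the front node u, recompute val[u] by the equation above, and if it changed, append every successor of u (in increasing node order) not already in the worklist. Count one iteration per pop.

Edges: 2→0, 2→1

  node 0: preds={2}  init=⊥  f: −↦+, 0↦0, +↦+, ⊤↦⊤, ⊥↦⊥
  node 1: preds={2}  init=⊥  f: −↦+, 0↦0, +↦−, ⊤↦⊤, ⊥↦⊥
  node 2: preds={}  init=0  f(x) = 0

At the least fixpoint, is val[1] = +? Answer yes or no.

no

Iteration log — 3 steps:
  step 1. node 0  ⊔preds=0  new=0  old=⊥  +wl: 
  step 2. node 1  ⊔preds=0  new=0  old=⊥  +wl: 
  step 3. node 2  ⊔preds=⊥  new=0  stable

Least fixpoint reached:
  node 0: 0
  node 1: 0
  node 2: 0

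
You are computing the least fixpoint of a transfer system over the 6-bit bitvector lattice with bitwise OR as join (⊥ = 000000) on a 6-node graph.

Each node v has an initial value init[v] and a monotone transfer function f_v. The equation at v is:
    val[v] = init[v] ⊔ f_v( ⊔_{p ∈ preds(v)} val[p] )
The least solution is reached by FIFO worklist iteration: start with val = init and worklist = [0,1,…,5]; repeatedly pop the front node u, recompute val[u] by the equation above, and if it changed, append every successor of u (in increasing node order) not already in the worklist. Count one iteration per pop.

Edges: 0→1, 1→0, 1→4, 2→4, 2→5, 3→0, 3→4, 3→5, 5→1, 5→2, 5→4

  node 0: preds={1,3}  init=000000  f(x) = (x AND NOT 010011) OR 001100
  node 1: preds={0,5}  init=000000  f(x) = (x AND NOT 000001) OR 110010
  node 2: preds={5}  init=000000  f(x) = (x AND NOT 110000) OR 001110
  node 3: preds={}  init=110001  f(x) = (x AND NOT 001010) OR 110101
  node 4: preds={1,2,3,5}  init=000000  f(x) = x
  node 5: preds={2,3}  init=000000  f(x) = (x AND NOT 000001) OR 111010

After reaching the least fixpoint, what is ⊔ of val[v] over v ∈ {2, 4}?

Worklist (10 pops):
  #1 pop 0: in=110001 → 101100 (was 000000); enqueue []
  #2 pop 1: in=101100 → 111110 (was 000000); enqueue [0]
  #3 pop 2: in=000000 → 001110 (was 000000); enqueue []
  #4 pop 3: in=000000 → 110101 (was 110001); enqueue []
  #5 pop 4: in=111111 → 111111 (was 000000); enqueue []
  #6 pop 5: in=111111 → 111110 (was 000000); enqueue [1,2,4]
  #7 pop 0: in=111111 → 101100 (no change)
  #8 pop 1: in=111110 → 111110 (no change)
  #9 pop 2: in=111110 → 001110 (no change)
  #10 pop 4: in=111111 → 111111 (no change)

Fixpoint:
  val[0] = 101100
  val[1] = 111110
  val[2] = 001110
  val[3] = 110101
  val[4] = 111111
  val[5] = 111110

111111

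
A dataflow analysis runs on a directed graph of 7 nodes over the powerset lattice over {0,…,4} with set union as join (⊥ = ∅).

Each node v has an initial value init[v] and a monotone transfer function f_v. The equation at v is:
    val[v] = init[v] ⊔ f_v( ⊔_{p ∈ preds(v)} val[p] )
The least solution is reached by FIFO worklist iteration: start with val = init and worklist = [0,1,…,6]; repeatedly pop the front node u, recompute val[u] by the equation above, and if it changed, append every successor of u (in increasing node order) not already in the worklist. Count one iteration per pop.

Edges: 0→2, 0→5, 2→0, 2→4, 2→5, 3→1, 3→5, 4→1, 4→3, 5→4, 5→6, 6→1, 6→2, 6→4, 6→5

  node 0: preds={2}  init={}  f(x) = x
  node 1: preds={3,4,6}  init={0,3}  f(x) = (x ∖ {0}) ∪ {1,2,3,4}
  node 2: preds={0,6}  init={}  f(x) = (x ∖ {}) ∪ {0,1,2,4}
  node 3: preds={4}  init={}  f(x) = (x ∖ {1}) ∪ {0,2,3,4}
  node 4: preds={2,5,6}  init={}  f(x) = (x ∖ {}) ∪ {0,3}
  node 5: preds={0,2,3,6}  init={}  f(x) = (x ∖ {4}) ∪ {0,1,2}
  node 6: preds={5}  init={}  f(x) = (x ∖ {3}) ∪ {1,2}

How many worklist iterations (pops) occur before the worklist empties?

Worklist (13 pops):
  #1 pop 0: in={} → {} (no change)
  #2 pop 1: in={} → {0,1,2,3,4} (was {0,3}); enqueue []
  #3 pop 2: in={} → {0,1,2,4} (was {}); enqueue [0]
  #4 pop 3: in={} → {0,2,3,4} (was {}); enqueue [1]
  #5 pop 4: in={0,1,2,4} → {0,1,2,3,4} (was {}); enqueue [3]
  #6 pop 5: in={0,1,2,3,4} → {0,1,2,3} (was {}); enqueue [4]
  #7 pop 6: in={0,1,2,3} → {0,1,2} (was {}); enqueue [2,5]
  #8 pop 0: in={0,1,2,4} → {0,1,2,4} (was {}); enqueue []
  #9 pop 1: in={0,1,2,3,4} → {0,1,2,3,4} (no change)
  #10 pop 3: in={0,1,2,3,4} → {0,2,3,4} (no change)
  #11 pop 4: in={0,1,2,3,4} → {0,1,2,3,4} (no change)
  #12 pop 2: in={0,1,2,4} → {0,1,2,4} (no change)
  #13 pop 5: in={0,1,2,3,4} → {0,1,2,3} (no change)

Fixpoint:
  val[0] = {0,1,2,4}
  val[1] = {0,1,2,3,4}
  val[2] = {0,1,2,4}
  val[3] = {0,2,3,4}
  val[4] = {0,1,2,3,4}
  val[5] = {0,1,2,3}
  val[6] = {0,1,2}

13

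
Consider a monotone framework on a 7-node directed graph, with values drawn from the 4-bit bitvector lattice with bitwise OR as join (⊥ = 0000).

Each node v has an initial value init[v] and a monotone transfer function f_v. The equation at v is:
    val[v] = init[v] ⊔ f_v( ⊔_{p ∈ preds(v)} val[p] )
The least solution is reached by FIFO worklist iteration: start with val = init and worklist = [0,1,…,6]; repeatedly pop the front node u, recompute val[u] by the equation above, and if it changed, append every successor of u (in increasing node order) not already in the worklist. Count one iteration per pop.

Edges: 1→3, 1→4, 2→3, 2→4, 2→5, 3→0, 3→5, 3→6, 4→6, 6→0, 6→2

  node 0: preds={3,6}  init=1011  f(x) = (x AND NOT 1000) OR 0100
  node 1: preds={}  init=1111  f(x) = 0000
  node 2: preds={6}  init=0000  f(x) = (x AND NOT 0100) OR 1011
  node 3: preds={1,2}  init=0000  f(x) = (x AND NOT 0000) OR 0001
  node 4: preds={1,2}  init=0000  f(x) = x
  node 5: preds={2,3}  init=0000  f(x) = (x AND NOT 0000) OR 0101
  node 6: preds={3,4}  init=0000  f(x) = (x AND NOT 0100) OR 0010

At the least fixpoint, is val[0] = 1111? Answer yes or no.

Worklist (9 pops):
  #1 pop 0: in=0000 → 1111 (was 1011); enqueue []
  #2 pop 1: in=0000 → 1111 (no change)
  #3 pop 2: in=0000 → 1011 (was 0000); enqueue []
  #4 pop 3: in=1111 → 1111 (was 0000); enqueue [0]
  #5 pop 4: in=1111 → 1111 (was 0000); enqueue []
  #6 pop 5: in=1111 → 1111 (was 0000); enqueue []
  #7 pop 6: in=1111 → 1011 (was 0000); enqueue [2]
  #8 pop 0: in=1111 → 1111 (no change)
  #9 pop 2: in=1011 → 1011 (no change)

Fixpoint:
  val[0] = 1111
  val[1] = 1111
  val[2] = 1011
  val[3] = 1111
  val[4] = 1111
  val[5] = 1111
  val[6] = 1011

yes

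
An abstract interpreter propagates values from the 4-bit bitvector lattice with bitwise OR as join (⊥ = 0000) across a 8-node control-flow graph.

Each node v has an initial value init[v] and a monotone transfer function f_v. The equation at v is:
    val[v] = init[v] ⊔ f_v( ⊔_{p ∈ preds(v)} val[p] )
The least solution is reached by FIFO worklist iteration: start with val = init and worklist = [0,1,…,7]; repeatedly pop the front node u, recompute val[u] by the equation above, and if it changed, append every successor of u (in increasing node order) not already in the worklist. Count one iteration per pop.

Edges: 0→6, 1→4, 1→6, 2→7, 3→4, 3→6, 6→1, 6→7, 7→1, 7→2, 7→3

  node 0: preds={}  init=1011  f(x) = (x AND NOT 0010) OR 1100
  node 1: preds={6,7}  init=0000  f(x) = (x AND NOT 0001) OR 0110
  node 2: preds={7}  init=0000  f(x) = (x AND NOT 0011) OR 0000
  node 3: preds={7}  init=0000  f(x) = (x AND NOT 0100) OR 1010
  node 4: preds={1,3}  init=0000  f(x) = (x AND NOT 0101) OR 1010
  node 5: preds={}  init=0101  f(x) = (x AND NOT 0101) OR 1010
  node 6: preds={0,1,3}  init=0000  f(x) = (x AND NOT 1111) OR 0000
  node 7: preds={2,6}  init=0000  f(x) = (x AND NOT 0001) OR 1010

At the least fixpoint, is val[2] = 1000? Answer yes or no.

yes

Worklist (14 pops):
  #1 pop 0: in=0000 → 1111 (was 1011); enqueue []
  #2 pop 1: in=0000 → 0110 (was 0000); enqueue []
  #3 pop 2: in=0000 → 0000 (no change)
  #4 pop 3: in=0000 → 1010 (was 0000); enqueue []
  #5 pop 4: in=1110 → 1010 (was 0000); enqueue []
  #6 pop 5: in=0000 → 1111 (was 0101); enqueue []
  #7 pop 6: in=1111 → 0000 (no change)
  #8 pop 7: in=0000 → 1010 (was 0000); enqueue [1,2,3]
  #9 pop 1: in=1010 → 1110 (was 0110); enqueue [4,6]
  #10 pop 2: in=1010 → 1000 (was 0000); enqueue [7]
  #11 pop 3: in=1010 → 1010 (no change)
  #12 pop 4: in=1110 → 1010 (no change)
  #13 pop 6: in=1111 → 0000 (no change)
  #14 pop 7: in=1000 → 1010 (no change)

Fixpoint:
  val[0] = 1111
  val[1] = 1110
  val[2] = 1000
  val[3] = 1010
  val[4] = 1010
  val[5] = 1111
  val[6] = 0000
  val[7] = 1010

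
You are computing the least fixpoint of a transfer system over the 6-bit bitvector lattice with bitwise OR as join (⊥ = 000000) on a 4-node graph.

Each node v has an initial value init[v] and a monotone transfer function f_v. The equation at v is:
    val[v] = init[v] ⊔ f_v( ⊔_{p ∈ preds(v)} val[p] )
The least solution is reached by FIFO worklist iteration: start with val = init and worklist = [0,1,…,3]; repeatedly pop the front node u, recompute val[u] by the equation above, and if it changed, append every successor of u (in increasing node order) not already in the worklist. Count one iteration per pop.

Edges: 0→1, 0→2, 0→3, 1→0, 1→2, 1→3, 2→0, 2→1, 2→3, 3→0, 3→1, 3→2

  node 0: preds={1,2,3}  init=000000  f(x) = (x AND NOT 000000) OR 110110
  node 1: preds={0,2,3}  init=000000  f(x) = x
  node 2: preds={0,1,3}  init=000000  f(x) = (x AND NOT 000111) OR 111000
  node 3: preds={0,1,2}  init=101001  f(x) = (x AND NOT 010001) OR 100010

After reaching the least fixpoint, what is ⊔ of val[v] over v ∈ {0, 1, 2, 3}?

Worklist (7 pops):
  #1 pop 0: in=101001 → 111111 (was 000000); enqueue []
  #2 pop 1: in=111111 → 111111 (was 000000); enqueue [0]
  #3 pop 2: in=111111 → 111000 (was 000000); enqueue [1]
  #4 pop 3: in=111111 → 101111 (was 101001); enqueue [2]
  #5 pop 0: in=111111 → 111111 (no change)
  #6 pop 1: in=111111 → 111111 (no change)
  #7 pop 2: in=111111 → 111000 (no change)

Fixpoint:
  val[0] = 111111
  val[1] = 111111
  val[2] = 111000
  val[3] = 101111

111111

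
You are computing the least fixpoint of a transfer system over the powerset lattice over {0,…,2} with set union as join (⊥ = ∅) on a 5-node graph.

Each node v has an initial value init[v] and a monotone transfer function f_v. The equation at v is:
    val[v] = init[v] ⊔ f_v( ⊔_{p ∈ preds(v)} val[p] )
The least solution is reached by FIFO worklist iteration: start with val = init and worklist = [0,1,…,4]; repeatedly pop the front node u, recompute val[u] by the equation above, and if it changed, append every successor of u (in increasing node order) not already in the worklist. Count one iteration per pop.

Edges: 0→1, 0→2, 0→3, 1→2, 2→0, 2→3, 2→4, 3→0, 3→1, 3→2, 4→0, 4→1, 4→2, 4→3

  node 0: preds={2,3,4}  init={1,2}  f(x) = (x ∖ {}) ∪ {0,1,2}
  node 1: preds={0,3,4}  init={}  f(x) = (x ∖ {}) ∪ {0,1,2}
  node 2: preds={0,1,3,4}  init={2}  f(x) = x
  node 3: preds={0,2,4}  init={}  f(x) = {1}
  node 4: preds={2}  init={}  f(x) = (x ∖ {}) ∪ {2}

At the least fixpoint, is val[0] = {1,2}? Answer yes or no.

Worklist (9 pops):
  #1 pop 0: in={2} → {0,1,2} (was {1,2}); enqueue []
  #2 pop 1: in={0,1,2} → {0,1,2} (was {}); enqueue []
  #3 pop 2: in={0,1,2} → {0,1,2} (was {2}); enqueue [0]
  #4 pop 3: in={0,1,2} → {1} (was {}); enqueue [1,2]
  #5 pop 4: in={0,1,2} → {0,1,2} (was {}); enqueue [3]
  #6 pop 0: in={0,1,2} → {0,1,2} (no change)
  #7 pop 1: in={0,1,2} → {0,1,2} (no change)
  #8 pop 2: in={0,1,2} → {0,1,2} (no change)
  #9 pop 3: in={0,1,2} → {1} (no change)

Fixpoint:
  val[0] = {0,1,2}
  val[1] = {0,1,2}
  val[2] = {0,1,2}
  val[3] = {1}
  val[4] = {0,1,2}

no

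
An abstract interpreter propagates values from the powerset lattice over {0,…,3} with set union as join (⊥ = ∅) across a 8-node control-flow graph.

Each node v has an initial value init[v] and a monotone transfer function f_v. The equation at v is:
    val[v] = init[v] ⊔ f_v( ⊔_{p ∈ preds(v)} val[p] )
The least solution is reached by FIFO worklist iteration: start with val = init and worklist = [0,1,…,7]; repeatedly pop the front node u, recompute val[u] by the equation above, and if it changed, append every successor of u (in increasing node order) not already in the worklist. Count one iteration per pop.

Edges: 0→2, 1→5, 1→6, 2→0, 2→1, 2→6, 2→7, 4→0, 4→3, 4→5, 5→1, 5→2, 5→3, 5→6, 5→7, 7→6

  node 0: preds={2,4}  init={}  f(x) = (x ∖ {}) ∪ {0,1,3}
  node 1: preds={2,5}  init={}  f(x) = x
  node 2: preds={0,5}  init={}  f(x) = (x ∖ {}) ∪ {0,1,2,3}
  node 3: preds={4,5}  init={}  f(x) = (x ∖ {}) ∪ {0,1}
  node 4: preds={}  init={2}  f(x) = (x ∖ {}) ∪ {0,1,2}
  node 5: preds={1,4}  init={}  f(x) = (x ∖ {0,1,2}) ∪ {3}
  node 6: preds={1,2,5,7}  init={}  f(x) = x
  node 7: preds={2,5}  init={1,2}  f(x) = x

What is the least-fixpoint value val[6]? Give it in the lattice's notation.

Trace (14 dequeues):
  [1] u=0 | in {2} | out {0,1,2,3} | prev {} | push {}
  [2] u=1 | in {} | out {} | ==
  [3] u=2 | in {0,1,2,3} | out {0,1,2,3} | prev {} | push {0,1}
  [4] u=3 | in {2} | out {0,1,2} | prev {} | push {}
  [5] u=4 | in {} | out {0,1,2} | prev {2} | push {3}
  [6] u=5 | in {0,1,2} | out {3} | prev {} | push {2}
  [7] u=6 | in {0,1,2,3} | out {0,1,2,3} | prev {} | push {}
  [8] u=7 | in {0,1,2,3} | out {0,1,2,3} | prev {1,2} | push {6}
  [9] u=0 | in {0,1,2,3} | out {0,1,2,3} | ==
  [10] u=1 | in {0,1,2,3} | out {0,1,2,3} | prev {} | push {5}
  [11] u=3 | in {0,1,2,3} | out {0,1,2,3} | prev {0,1,2} | push {}
  [12] u=2 | in {0,1,2,3} | out {0,1,2,3} | ==
  [13] u=6 | in {0,1,2,3} | out {0,1,2,3} | ==
  [14] u=5 | in {0,1,2,3} | out {3} | ==

Converged values:
  [0] {0,1,2,3}
  [1] {0,1,2,3}
  [2] {0,1,2,3}
  [3] {0,1,2,3}
  [4] {0,1,2}
  [5] {3}
  [6] {0,1,2,3}
  [7] {0,1,2,3}

{0,1,2,3}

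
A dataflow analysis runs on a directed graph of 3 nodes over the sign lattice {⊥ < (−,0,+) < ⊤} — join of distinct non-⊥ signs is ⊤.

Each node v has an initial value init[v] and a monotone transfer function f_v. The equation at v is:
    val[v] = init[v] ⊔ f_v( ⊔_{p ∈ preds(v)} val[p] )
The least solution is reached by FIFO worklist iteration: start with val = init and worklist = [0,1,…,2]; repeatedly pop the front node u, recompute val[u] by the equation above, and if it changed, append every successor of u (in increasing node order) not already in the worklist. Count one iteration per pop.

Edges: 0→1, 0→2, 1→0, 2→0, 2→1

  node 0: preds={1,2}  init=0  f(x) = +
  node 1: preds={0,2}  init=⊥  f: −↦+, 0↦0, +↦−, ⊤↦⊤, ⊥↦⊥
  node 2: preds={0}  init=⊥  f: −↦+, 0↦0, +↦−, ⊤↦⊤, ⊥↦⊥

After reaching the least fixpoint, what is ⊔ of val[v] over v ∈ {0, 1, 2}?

⊤

Worklist (5 pops):
  #1 pop 0: in=⊥ → ⊤ (was 0); enqueue []
  #2 pop 1: in=⊤ → ⊤ (was ⊥); enqueue [0]
  #3 pop 2: in=⊤ → ⊤ (was ⊥); enqueue [1]
  #4 pop 0: in=⊤ → ⊤ (no change)
  #5 pop 1: in=⊤ → ⊤ (no change)

Fixpoint:
  val[0] = ⊤
  val[1] = ⊤
  val[2] = ⊤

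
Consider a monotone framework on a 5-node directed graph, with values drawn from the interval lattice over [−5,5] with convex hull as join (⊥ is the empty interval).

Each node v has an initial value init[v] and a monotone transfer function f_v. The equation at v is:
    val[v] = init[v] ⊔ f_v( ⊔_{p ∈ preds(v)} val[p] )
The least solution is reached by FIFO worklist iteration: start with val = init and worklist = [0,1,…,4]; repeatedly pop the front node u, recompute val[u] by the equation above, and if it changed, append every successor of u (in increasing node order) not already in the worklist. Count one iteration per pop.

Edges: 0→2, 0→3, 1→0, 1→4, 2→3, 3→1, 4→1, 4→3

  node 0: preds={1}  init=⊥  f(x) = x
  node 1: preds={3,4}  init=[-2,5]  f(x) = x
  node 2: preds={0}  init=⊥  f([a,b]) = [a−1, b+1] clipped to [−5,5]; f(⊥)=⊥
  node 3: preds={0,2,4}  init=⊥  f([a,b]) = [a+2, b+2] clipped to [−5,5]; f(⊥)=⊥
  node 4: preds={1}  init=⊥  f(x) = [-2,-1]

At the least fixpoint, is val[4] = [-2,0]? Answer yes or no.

Trace (7 dequeues):
  [1] u=0 | in [-2,5] | out [-2,5] | prev ⊥ | push {}
  [2] u=1 | in ⊥ | out [-2,5] | ==
  [3] u=2 | in [-2,5] | out [-3,5] | prev ⊥ | push {}
  [4] u=3 | in [-3,5] | out [-1,5] | prev ⊥ | push {1}
  [5] u=4 | in [-2,5] | out [-2,-1] | prev ⊥ | push {3}
  [6] u=1 | in [-2,5] | out [-2,5] | ==
  [7] u=3 | in [-3,5] | out [-1,5] | ==

Converged values:
  [0] [-2,5]
  [1] [-2,5]
  [2] [-3,5]
  [3] [-1,5]
  [4] [-2,-1]

no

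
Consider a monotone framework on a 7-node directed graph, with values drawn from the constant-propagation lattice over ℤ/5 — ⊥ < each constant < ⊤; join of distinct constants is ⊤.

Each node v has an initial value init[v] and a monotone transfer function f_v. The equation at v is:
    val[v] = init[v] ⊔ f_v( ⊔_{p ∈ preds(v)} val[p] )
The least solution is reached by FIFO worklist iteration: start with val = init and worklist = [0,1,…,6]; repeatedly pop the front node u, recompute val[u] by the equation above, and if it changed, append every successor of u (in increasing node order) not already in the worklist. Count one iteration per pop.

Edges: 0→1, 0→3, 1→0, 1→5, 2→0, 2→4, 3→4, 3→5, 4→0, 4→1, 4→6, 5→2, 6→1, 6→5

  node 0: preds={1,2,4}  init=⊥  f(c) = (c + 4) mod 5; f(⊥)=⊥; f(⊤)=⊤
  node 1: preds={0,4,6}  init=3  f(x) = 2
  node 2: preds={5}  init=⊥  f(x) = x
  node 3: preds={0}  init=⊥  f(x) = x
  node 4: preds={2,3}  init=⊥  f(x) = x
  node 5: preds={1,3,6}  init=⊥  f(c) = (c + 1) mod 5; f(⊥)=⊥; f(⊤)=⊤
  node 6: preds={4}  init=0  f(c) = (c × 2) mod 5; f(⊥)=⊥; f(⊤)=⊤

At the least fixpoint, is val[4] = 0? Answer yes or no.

Iteration log — 18 steps:
  step 1. node 0  ⊔preds=3  new=2  old=⊥  +wl: 
  step 2. node 1  ⊔preds=⊤  new=⊤  old=3  +wl: 0
  step 3. node 2  ⊔preds=⊥  new=⊥  stable
  step 4. node 3  ⊔preds=2  new=2  old=⊥  +wl: 
  step 5. node 4  ⊔preds=2  new=2  old=⊥  +wl: 1
  step 6. node 5  ⊔preds=⊤  new=⊤  old=⊥  +wl: 2
  step 7. node 6  ⊔preds=2  new=⊤  old=0  +wl: 5
  step 8. node 0  ⊔preds=⊤  new=⊤  old=2  +wl: 3
  step 9. node 1  ⊔preds=⊤  new=⊤  stable
  step 10. node 2  ⊔preds=⊤  new=⊤  old=⊥  +wl: 0,4
  step 11. node 5  ⊔preds=⊤  new=⊤  stable
  step 12. node 3  ⊔preds=⊤  new=⊤  old=2  +wl: 5
  step 13. node 0  ⊔preds=⊤  new=⊤  stable
  step 14. node 4  ⊔preds=⊤  new=⊤  old=2  +wl: 0,1,6
  step 15. node 5  ⊔preds=⊤  new=⊤  stable
  step 16. node 0  ⊔preds=⊤  new=⊤  stable
  step 17. node 1  ⊔preds=⊤  new=⊤  stable
  step 18. node 6  ⊔preds=⊤  new=⊤  stable

Least fixpoint reached:
  node 0: ⊤
  node 1: ⊤
  node 2: ⊤
  node 3: ⊤
  node 4: ⊤
  node 5: ⊤
  node 6: ⊤

no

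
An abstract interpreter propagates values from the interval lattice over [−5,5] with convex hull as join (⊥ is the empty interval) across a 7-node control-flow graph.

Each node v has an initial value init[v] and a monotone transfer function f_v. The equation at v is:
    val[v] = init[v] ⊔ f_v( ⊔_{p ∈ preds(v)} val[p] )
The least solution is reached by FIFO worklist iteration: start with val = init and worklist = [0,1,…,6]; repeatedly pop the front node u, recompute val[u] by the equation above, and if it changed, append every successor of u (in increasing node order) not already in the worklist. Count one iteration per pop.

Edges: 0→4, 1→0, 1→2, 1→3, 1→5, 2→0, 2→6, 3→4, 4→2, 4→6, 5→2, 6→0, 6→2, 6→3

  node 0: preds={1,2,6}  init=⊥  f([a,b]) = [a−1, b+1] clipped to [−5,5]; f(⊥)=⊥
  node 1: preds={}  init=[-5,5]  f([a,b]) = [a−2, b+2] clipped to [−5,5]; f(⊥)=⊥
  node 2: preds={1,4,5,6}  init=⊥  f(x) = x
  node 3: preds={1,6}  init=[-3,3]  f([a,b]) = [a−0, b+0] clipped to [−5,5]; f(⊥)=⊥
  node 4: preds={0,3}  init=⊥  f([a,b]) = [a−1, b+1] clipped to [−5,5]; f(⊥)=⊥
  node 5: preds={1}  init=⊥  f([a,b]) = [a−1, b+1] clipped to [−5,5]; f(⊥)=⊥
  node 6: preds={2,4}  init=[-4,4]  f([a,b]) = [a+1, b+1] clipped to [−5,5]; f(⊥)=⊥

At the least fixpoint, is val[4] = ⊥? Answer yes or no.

no

Trace (10 dequeues):
  [1] u=0 | in [-5,5] | out [-5,5] | prev ⊥ | push {}
  [2] u=1 | in ⊥ | out [-5,5] | ==
  [3] u=2 | in [-5,5] | out [-5,5] | prev ⊥ | push {0}
  [4] u=3 | in [-5,5] | out [-5,5] | prev [-3,3] | push {}
  [5] u=4 | in [-5,5] | out [-5,5] | prev ⊥ | push {2}
  [6] u=5 | in [-5,5] | out [-5,5] | prev ⊥ | push {}
  [7] u=6 | in [-5,5] | out [-4,5] | prev [-4,4] | push {3}
  [8] u=0 | in [-5,5] | out [-5,5] | ==
  [9] u=2 | in [-5,5] | out [-5,5] | ==
  [10] u=3 | in [-5,5] | out [-5,5] | ==

Converged values:
  [0] [-5,5]
  [1] [-5,5]
  [2] [-5,5]
  [3] [-5,5]
  [4] [-5,5]
  [5] [-5,5]
  [6] [-4,5]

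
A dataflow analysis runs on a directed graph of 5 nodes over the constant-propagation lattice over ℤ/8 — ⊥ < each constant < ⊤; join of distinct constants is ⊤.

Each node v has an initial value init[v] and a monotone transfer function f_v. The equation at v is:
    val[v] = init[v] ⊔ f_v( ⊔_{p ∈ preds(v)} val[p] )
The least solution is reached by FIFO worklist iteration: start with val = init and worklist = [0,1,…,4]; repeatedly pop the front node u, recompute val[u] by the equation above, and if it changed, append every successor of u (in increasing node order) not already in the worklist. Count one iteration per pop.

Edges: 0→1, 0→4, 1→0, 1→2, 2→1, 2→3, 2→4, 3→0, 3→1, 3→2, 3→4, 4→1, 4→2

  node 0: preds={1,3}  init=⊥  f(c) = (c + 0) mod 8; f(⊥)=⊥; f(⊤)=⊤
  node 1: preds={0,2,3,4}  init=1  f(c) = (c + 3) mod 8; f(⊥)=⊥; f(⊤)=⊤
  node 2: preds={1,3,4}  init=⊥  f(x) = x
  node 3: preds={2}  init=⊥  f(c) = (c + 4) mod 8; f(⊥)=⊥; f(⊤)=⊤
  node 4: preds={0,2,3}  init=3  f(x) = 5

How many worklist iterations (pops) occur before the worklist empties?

9

Trace (9 dequeues):
  [1] u=0 | in 1 | out 1 | prev ⊥ | push {}
  [2] u=1 | in ⊤ | out ⊤ | prev 1 | push {0}
  [3] u=2 | in ⊤ | out ⊤ | prev ⊥ | push {1}
  [4] u=3 | in ⊤ | out ⊤ | prev ⊥ | push {2}
  [5] u=4 | in ⊤ | out ⊤ | prev 3 | push {}
  [6] u=0 | in ⊤ | out ⊤ | prev 1 | push {4}
  [7] u=1 | in ⊤ | out ⊤ | ==
  [8] u=2 | in ⊤ | out ⊤ | ==
  [9] u=4 | in ⊤ | out ⊤ | ==

Converged values:
  [0] ⊤
  [1] ⊤
  [2] ⊤
  [3] ⊤
  [4] ⊤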